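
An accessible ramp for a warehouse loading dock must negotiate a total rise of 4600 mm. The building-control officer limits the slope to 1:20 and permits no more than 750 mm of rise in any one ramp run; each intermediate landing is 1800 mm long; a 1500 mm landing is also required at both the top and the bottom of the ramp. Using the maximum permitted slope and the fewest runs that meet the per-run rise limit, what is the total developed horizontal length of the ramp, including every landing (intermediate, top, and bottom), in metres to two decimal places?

4600 / 750 = 6.13, so 7 ramp runs are needed. That means 6 intermediate landings.
Ramp run (horizontal) at 1:20: 4600 × 20 = 92000 mm.
6 intermediate landings contribute 6 × 1800 = 10800 mm.
Top and bottom landings: 2 × 1500 = 3000 mm.
Total = 92000 + 10800 + 3000 = 105800 mm.
= 105.80 m.

105.80 m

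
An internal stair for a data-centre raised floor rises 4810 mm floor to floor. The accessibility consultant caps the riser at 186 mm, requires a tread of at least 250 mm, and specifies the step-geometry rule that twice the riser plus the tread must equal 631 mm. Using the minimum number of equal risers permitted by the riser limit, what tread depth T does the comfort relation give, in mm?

4810 / 186 = 25.860 → round up to 26 risers.
Riser R = 4810 / 26 = 185 mm, within the 186 mm limit.
Tread T = 631 − 2 × 185 = 261 mm (≥ 250 mm).

261 mm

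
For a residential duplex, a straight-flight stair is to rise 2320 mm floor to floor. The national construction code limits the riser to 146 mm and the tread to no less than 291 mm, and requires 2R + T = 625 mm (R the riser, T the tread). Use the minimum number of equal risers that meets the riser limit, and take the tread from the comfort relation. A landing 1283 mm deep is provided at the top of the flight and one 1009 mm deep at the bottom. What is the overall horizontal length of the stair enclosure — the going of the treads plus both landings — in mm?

7317 mm

2320 / 146 = 15.890 → round up to 16 risers.
R = 2320 ÷ 16 = 145 mm.
T = 625 − 2·145 = 335 mm, which satisfies the 291 mm minimum.
Treads = 16 − 1 = 15; going = 15 × 335 = 5025 mm.
Enclosure = 5025 + 1283 + 1009 = 7317 mm.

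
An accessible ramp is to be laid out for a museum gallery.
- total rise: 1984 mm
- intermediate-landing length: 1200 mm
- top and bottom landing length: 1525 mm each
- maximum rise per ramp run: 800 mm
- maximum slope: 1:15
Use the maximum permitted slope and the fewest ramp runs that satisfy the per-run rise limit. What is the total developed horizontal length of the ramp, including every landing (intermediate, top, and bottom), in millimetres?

⌈1984/800⌉ = 3 ramp runs. That means 2 intermediate landings.
Ramp run (horizontal) at 1:15: 1984 × 15 = 29760 mm.
Intermediate landings: 2 × 1200 = 2400 mm.
Top and bottom landings: 2 × 1525 = 3050 mm.
Total = 29760 + 2400 + 3050 = 35210 mm.

35210 mm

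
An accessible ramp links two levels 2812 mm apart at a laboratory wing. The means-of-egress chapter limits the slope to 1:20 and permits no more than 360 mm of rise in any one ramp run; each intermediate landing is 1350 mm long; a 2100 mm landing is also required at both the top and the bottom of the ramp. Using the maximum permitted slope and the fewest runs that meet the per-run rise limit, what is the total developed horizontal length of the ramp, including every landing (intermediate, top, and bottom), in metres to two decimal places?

69.89 m

⌈2812/360⌉ = 8 ramp runs. That means 7 intermediate landings.
Ramp run (horizontal) at 1:20: 2812 × 20 = 56240 mm.
7 intermediate landings contribute 7 × 1350 = 9450 mm.
Top and bottom landings: 2 × 2100 = 4200 mm.
Total = 56240 + 9450 + 4200 = 69890 mm.
= 69.89 m.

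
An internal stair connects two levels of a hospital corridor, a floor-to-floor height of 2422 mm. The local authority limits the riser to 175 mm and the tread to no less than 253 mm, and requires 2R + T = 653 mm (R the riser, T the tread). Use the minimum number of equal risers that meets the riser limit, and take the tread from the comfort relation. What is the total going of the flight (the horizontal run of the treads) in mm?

3991 mm

2422 / 175 = 13.84, so 14 risers are needed.
Each riser is 2422/14 = 173 mm (≤ 175 mm).
Tread T = 653 − 2 × 173 = 307 mm (≥ 253 mm).
Going = (14 − 1) × 307 = 3991 mm.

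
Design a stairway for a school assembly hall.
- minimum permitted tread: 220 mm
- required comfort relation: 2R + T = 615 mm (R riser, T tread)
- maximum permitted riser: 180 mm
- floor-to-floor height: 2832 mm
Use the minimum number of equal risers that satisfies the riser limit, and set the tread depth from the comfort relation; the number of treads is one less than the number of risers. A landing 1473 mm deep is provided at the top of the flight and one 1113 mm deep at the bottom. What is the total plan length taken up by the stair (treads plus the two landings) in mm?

6501 mm

⌈2832/180⌉ = 16 risers.
Each riser is 2832/16 = 177 mm (≤ 180 mm).
Tread T = 615 − 2 × 177 = 261 mm (≥ 220 mm).
Treads = 16 − 1 = 15; going = 15 × 261 = 3915 mm.
Enclosure = 3915 + 1473 + 1113 = 6501 mm.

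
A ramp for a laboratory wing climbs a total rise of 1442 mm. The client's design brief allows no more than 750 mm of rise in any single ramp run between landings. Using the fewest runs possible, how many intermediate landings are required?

1 intermediate landings

1442 / 750 = 1.923 → round up to 2 ramp runs.
2 runs are separated by 1 intermediate landings.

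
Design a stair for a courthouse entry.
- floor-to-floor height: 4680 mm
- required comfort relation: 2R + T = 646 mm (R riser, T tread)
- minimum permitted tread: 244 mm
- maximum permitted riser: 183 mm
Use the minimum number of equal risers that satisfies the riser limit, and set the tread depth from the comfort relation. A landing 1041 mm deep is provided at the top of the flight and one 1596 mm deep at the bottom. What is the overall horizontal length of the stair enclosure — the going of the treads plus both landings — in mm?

⌈4680/183⌉ = 26 risers.
Riser R = 4680 / 26 = 180 mm, within the 183 mm limit.
T = 646 − 2·180 = 286 mm, which satisfies the 244 mm minimum.
Going = (26 − 1) × 286 = 7150 mm.
Add landings: 7150 + 1041 + 1596 = 9787 mm.

9787 mm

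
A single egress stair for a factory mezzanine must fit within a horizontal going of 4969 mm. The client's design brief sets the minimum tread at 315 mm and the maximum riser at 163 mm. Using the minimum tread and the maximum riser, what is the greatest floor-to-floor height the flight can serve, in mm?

2608 mm

Treads that fit: ⌊4969 / 315⌋ = 15.
Risers = treads + 1 = 16.
Maximum height = 16 × 163 = 2608 mm.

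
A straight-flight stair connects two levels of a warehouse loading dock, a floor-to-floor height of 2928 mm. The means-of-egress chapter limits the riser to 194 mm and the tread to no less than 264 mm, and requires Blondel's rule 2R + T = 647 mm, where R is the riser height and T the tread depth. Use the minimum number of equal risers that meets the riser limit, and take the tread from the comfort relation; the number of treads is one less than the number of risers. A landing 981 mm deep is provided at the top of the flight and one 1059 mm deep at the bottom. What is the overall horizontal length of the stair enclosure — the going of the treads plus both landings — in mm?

6255 mm

2928 / 194 = 15.09, so 16 risers are needed.
R = 2928 ÷ 16 = 183 mm.
Tread T = 647 − 2 × 183 = 281 mm (≥ 264 mm).
Treads = 16 − 1 = 15; going = 15 × 281 = 4215 mm.
Enclosure = 4215 + 981 + 1059 = 6255 mm.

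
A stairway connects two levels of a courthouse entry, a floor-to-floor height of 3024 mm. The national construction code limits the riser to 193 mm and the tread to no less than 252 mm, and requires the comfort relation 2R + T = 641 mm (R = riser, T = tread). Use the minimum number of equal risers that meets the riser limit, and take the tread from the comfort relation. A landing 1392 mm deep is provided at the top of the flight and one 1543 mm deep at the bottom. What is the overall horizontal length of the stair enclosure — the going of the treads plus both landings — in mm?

3024 / 193 = 15.668 → round up to 16 risers.
R = 3024 ÷ 16 = 189 mm.
T = 641 − 2·189 = 263 mm, which satisfies the 252 mm minimum.
Going = (16 − 1) × 263 = 3945 mm.
Enclosure = 3945 + 1392 + 1543 = 6880 mm.

6880 mm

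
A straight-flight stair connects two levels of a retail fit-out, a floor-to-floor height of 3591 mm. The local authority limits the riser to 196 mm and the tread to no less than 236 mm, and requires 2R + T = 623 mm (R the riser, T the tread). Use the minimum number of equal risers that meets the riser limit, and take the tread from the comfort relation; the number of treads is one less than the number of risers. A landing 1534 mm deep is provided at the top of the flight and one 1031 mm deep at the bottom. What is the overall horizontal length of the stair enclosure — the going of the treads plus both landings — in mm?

At most 196 each: 3591/196 = 18.32, giving 19 risers.
Riser R = 3591 / 19 = 189 mm, within the 196 mm limit.
Tread T = 623 − 2 × 189 = 245 mm (≥ 236 mm).
19 risers give 18 treads; going = 18 × 245 = 4410 mm.
Enclosure = 4410 + 1534 + 1031 = 6975 mm.

6975 mm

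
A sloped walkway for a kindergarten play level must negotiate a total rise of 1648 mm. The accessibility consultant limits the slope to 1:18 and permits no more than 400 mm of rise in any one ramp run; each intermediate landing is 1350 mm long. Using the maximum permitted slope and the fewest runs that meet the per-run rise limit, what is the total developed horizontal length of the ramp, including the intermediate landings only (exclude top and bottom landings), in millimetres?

1648 / 400 = 4.120 → round up to 5 ramp runs. That means 4 intermediate landings.
Horizontal run for 1648 mm of rise at 1:18 is 1648 × 18 = 29664 mm.
Intermediate landings: 4 × 1350 = 5400 mm.
Developed length = 29664 + 5400 = 35064 mm.

35064 mm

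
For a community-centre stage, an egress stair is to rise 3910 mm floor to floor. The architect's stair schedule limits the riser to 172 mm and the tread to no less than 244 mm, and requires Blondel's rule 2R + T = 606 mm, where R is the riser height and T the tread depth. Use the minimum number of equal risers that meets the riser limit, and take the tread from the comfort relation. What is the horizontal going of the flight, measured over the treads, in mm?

3910 / 172 = 22.73, so 23 risers are needed.
R = 3910 ÷ 23 = 170 mm.
From 2R + T = 606: T = 606 − 340 = 266 mm.
Treads = 23 − 1 = 22; going = 22 × 266 = 5852 mm.

5852 mm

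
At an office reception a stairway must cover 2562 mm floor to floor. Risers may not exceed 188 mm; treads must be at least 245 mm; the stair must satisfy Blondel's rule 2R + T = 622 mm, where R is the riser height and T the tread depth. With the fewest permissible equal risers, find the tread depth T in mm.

256 mm

2562 / 188 = 13.63, so 14 risers are needed.
R = 2562 ÷ 14 = 183 mm.
T = 622 − 2·183 = 256 mm, which satisfies the 245 mm minimum.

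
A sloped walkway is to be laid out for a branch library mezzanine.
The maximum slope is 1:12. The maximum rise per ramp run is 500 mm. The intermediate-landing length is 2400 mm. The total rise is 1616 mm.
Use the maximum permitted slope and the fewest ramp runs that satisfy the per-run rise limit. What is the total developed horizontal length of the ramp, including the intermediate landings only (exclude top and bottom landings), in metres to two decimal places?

⌈1616/500⌉ = 4 ramp runs. That means 3 intermediate landings.
Horizontal run for 1616 mm of rise at 1:12 is 1616 × 12 = 19392 mm.
3 intermediate landings contribute 3 × 2400 = 7200 mm.
Developed length = 19392 + 7200 = 26592 mm.
= 26.59 m.

26.59 m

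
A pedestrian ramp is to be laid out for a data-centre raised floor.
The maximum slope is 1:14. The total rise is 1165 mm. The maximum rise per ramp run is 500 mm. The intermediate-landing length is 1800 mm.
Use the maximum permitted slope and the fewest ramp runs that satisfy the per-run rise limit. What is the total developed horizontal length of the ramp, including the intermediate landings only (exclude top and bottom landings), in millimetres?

1165 / 500 = 2.330 → round up to 3 ramp runs. That means 2 intermediate landings.
Ramp run (horizontal) at 1:14: 1165 × 14 = 16310 mm.
Intermediate landings: 2 × 1800 = 3600 mm.
Developed length = 16310 + 3600 = 19910 mm.

19910 mm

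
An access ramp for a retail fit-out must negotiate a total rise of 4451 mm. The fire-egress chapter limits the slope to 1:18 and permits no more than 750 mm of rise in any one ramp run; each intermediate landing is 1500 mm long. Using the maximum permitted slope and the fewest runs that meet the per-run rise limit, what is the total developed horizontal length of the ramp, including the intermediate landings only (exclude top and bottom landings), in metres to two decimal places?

87.62 m

4451 / 750 = 5.935 → round up to 6 ramp runs. That means 5 intermediate landings.
Ramp run (horizontal) at 1:18: 4451 × 18 = 80118 mm.
5 intermediate landings contribute 5 × 1500 = 7500 mm.
Total developed length = 80118 + 7500 = 87618 mm.
= 87.62 m.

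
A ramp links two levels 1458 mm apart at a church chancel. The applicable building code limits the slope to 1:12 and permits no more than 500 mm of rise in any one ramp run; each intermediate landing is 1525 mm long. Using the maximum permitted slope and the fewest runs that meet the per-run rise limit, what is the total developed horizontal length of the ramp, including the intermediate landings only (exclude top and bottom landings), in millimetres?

1458 / 500 = 2.916 → round up to 3 ramp runs. That means 2 intermediate landings.
Horizontal run for 1458 mm of rise at 1:12 is 1458 × 12 = 17496 mm.
Intermediate landings: 2 × 1525 = 3050 mm.
Total developed length = 17496 + 3050 = 20546 mm.

20546 mm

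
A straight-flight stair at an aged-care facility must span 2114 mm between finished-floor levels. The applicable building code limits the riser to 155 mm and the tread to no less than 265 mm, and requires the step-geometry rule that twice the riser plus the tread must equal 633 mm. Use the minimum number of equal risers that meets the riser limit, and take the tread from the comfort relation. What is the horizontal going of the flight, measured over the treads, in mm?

At most 155 each: 2114/155 = 13.64, giving 14 risers.
Riser R = 2114 / 14 = 151 mm, within the 155 mm limit.
T = 633 − 2·151 = 331 mm, which satisfies the 265 mm minimum.
14 risers give 13 treads; going = 13 × 331 = 4303 mm.

4303 mm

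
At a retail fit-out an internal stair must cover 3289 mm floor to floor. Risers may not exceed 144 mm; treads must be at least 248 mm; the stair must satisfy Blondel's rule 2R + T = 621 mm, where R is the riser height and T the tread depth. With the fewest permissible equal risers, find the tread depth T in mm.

335 mm

3289 / 144 = 22.84, so 23 risers are needed.
Each riser is 3289/23 = 143 mm (≤ 144 mm).
Tread T = 621 − 2 × 143 = 335 mm (≥ 248 mm).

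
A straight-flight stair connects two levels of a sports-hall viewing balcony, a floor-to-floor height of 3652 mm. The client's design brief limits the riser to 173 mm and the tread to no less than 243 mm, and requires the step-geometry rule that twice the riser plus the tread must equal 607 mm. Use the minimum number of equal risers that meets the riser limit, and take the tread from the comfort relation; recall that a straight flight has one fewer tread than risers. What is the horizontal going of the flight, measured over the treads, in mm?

At most 173 each: 3652/173 = 21.11, giving 22 risers.
R = 3652 ÷ 22 = 166 mm.
From 2R + T = 607: T = 607 − 332 = 275 mm.
22 risers give 21 treads; going = 21 × 275 = 5775 mm.

5775 mm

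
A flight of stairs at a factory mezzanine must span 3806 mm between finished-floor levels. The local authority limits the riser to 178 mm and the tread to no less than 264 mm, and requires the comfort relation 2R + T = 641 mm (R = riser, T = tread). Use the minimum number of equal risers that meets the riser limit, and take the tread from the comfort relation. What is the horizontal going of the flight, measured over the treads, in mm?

3806 / 178 = 21.38, so 22 risers are needed.
Riser R = 3806 / 22 = 173 mm, within the 178 mm limit.
T = 641 − 2·173 = 295 mm, which satisfies the 264 mm minimum.
Treads = 22 − 1 = 21; going = 21 × 295 = 6195 mm.

6195 mm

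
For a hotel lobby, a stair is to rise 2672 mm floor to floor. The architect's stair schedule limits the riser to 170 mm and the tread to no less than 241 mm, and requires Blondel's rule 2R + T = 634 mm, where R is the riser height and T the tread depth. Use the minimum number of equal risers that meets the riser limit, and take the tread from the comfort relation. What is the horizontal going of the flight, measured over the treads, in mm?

2672 / 170 = 15.718 → round up to 16 risers.
Each riser is 2672/16 = 167 mm (≤ 170 mm).
From 2R + T = 634: T = 634 − 334 = 300 mm.
16 risers give 15 treads; going = 15 × 300 = 4500 mm.

4500 mm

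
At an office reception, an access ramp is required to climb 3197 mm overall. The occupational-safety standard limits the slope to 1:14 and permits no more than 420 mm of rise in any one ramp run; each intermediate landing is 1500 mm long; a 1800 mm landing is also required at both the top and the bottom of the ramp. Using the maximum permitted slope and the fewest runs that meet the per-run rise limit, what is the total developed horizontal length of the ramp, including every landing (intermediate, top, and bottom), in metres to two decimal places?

58.86 m

⌈3197/420⌉ = 8 ramp runs. That means 7 intermediate landings.
Ramp run (horizontal) at 1:14: 3197 × 14 = 44758 mm.
Intermediate landings: 7 × 1500 = 10500 mm.
Top and bottom landings: 2 × 1800 = 3600 mm.
Total = 44758 + 10500 + 3600 = 58858 mm.
= 58.86 m.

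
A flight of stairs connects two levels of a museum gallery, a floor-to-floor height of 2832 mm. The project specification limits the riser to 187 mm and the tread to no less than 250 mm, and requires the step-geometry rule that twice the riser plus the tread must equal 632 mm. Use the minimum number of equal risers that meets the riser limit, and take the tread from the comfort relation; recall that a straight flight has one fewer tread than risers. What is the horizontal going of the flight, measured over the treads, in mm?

2832 / 187 = 15.144 → round up to 16 risers.
Riser R = 2832 / 16 = 177 mm, within the 187 mm limit.
From 2R + T = 632: T = 632 − 354 = 278 mm.
Treads = 16 − 1 = 15; going = 15 × 278 = 4170 mm.

4170 mm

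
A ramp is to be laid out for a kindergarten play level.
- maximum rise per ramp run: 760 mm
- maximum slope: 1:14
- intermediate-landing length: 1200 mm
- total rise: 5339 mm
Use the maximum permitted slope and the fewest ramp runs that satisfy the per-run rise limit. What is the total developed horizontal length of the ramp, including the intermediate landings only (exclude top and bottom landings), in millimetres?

83146 mm

5339 / 760 = 7.025 → round up to 8 ramp runs. That means 7 intermediate landings.
Horizontal run for 5339 mm of rise at 1:14 is 5339 × 14 = 74746 mm.
7 intermediate landings contribute 7 × 1200 = 8400 mm.
Total developed length = 74746 + 8400 = 83146 mm.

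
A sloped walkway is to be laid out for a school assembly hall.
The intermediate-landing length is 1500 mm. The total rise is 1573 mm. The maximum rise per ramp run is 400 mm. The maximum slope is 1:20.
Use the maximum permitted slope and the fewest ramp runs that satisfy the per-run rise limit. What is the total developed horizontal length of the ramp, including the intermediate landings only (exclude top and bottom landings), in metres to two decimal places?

35.96 m

⌈1573/400⌉ = 4 ramp runs. That means 3 intermediate landings.
Horizontal run for 1573 mm of rise at 1:20 is 1573 × 20 = 31460 mm.
Intermediate landings: 3 × 1500 = 4500 mm.
Developed length = 31460 + 4500 = 35960 mm.
= 35.96 m.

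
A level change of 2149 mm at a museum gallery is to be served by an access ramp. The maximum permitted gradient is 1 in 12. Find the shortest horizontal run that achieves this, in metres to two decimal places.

25.79 m

Run = rise × 12 = 2149 × 12 = 25788 mm.
25788 mm = 25.79 m.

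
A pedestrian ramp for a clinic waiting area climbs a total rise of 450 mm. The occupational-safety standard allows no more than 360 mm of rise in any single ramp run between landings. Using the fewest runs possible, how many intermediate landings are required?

1 intermediate landings

⌈450/360⌉ = 2 ramp runs.
2 runs are separated by 1 intermediate landings.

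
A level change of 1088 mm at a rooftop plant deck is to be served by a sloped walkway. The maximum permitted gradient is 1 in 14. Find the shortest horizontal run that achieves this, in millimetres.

At 1:14 the run is 14 × 1088 = 15232 mm.

15232 mm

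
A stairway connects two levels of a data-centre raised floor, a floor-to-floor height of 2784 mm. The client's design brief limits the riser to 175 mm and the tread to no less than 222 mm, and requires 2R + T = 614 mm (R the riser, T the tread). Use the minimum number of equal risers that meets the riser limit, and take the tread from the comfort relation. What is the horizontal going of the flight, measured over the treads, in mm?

3990 mm

⌈2784/175⌉ = 16 risers.
Riser R = 2784 / 16 = 174 mm, within the 175 mm limit.
Tread T = 614 − 2 × 174 = 266 mm (≥ 222 mm).
Treads = 16 − 1 = 15; going = 15 × 266 = 3990 mm.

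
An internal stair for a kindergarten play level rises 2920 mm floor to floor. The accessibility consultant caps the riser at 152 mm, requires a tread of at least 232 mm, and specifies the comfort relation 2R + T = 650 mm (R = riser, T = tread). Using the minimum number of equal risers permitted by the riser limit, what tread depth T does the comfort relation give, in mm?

358 mm

2920 / 152 = 19.211 → round up to 20 risers.
R = 2920 ÷ 20 = 146 mm.
Tread T = 650 − 2 × 146 = 358 mm (≥ 232 mm).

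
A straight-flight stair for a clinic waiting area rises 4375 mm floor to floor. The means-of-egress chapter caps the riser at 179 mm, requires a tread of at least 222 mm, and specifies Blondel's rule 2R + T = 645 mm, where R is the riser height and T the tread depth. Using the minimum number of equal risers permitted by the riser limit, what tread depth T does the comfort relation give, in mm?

4375 / 179 = 24.441 → round up to 25 risers.
Each riser is 4375/25 = 175 mm (≤ 179 mm).
T = 645 − 2·175 = 295 mm, which satisfies the 222 mm minimum.

295 mm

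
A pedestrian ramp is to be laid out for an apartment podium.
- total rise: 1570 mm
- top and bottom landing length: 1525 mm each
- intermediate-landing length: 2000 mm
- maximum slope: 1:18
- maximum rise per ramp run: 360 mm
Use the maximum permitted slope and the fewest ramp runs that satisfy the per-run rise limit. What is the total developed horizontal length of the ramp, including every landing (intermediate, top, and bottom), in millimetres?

39310 mm

1570 / 360 = 4.36, so 5 ramp runs are needed. That means 4 intermediate landings.
Ramp run (horizontal) at 1:18: 1570 × 18 = 28260 mm.
4 intermediate landings contribute 4 × 2000 = 8000 mm.
Top and bottom landings: 2 × 1525 = 3050 mm.
Total = 28260 + 8000 + 3050 = 39310 mm.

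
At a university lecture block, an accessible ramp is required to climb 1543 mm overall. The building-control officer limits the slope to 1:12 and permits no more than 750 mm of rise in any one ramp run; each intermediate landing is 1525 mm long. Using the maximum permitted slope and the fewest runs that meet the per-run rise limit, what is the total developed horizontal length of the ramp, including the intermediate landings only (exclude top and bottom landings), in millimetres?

21566 mm

1543 / 750 = 2.06, so 3 ramp runs are needed. That means 2 intermediate landings.
Horizontal run for 1543 mm of rise at 1:12 is 1543 × 12 = 18516 mm.
Intermediate landings: 2 × 1525 = 3050 mm.
Developed length = 18516 + 3050 = 21566 mm.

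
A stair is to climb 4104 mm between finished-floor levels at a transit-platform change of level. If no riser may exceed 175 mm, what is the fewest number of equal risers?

24 risers

At most 175 each: 4104/175 = 23.45, giving 24 risers.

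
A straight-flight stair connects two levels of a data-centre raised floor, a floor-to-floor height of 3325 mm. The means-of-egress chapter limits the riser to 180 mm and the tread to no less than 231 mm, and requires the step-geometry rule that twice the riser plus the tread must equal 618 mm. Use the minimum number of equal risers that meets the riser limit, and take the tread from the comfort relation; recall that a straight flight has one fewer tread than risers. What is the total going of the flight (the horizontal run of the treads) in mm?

⌈3325/180⌉ = 19 risers.
Riser R = 3325 / 19 = 175 mm, within the 180 mm limit.
From 2R + T = 618: T = 618 − 350 = 268 mm.
Going = (19 − 1) × 268 = 4824 mm.

4824 mm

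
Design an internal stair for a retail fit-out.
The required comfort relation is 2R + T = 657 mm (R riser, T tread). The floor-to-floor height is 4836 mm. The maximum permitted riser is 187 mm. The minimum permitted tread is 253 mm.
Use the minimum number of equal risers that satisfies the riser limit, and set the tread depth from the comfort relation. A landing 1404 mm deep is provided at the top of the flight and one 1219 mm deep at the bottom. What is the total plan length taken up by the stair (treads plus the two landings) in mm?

⌈4836/187⌉ = 26 risers.
R = 4836 ÷ 26 = 186 mm.
Tread T = 657 − 2 × 186 = 285 mm (≥ 253 mm).
26 risers give 25 treads; going = 25 × 285 = 7125 mm.
Enclosure = 7125 + 1404 + 1219 = 9748 mm.

9748 mm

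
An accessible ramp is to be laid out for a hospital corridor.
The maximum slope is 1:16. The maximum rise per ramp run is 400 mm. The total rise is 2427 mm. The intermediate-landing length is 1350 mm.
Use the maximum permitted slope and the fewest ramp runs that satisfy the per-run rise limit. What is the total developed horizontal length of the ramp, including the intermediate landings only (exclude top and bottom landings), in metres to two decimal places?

At most 400 each: 2427/400 = 6.07, giving 7 ramp runs. That means 6 intermediate landings.
Ramp run (horizontal) at 1:16: 2427 × 16 = 38832 mm.
6 intermediate landings contribute 6 × 1350 = 8100 mm.
Developed length = 38832 + 8100 = 46932 mm.
= 46.93 m.

46.93 m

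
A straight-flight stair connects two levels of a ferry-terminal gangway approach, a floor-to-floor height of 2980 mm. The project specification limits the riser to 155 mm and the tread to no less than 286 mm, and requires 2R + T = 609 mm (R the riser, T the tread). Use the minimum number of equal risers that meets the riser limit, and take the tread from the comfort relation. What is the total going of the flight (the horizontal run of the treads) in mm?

5909 mm

At most 155 each: 2980/155 = 19.23, giving 20 risers.
Riser R = 2980 / 20 = 149 mm, within the 155 mm limit.
Tread T = 609 − 2 × 149 = 311 mm (≥ 286 mm).
Treads = 20 − 1 = 19; going = 19 × 311 = 5909 mm.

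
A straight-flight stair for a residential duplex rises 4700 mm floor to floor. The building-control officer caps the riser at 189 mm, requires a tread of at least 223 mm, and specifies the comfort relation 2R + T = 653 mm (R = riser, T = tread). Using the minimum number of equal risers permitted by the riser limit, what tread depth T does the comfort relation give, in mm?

4700 / 189 = 24.868 → round up to 25 risers.
R = 4700 ÷ 25 = 188 mm.
Tread T = 653 − 2 × 188 = 277 mm (≥ 223 mm).

277 mm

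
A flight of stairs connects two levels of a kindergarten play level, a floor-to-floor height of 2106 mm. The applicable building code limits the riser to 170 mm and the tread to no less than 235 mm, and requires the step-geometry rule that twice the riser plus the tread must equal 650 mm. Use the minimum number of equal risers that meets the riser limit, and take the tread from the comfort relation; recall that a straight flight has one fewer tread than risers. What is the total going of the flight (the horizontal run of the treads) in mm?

3912 mm

2106 / 170 = 12.39, so 13 risers are needed.
Riser R = 2106 / 13 = 162 mm, within the 170 mm limit.
Tread T = 650 − 2 × 162 = 326 mm (≥ 235 mm).
13 risers give 12 treads; going = 12 × 326 = 3912 mm.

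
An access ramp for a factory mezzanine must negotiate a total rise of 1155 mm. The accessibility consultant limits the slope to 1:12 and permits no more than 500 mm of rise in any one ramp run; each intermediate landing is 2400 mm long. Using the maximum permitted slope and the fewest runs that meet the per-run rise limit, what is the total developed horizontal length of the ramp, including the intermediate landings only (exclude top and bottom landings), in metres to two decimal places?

18.66 m

1155 / 500 = 2.31, so 3 ramp runs are needed. That means 2 intermediate landings.
Ramp run (horizontal) at 1:12: 1155 × 12 = 13860 mm.
Intermediate landings: 2 × 2400 = 4800 mm.
Total developed length = 13860 + 4800 = 18660 mm.
= 18.66 m.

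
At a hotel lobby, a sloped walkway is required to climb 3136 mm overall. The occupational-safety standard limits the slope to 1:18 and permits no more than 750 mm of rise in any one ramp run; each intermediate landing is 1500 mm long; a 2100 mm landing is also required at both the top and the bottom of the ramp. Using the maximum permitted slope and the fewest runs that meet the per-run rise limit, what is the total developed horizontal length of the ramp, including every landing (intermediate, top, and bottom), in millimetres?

66648 mm

3136 / 750 = 4.181 → round up to 5 ramp runs. That means 4 intermediate landings.
Horizontal run for 3136 mm of rise at 1:18 is 3136 × 18 = 56448 mm.
4 intermediate landings contribute 4 × 1500 = 6000 mm.
Top and bottom landings: 2 × 2100 = 4200 mm.
Total = 56448 + 6000 + 4200 = 66648 mm.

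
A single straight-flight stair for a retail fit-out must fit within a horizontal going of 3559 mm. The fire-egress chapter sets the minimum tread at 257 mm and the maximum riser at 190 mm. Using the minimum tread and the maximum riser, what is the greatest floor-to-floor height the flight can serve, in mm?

3559 / 257 = 13.85, so 13 treads fit.
Risers = treads + 1 = 14.
Maximum height = 14 × 190 = 2660 mm.

2660 mm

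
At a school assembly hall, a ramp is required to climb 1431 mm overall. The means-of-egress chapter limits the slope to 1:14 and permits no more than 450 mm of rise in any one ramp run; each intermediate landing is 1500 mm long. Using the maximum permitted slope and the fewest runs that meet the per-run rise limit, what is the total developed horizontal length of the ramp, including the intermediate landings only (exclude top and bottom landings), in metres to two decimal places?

24.53 m

1431 / 450 = 3.18, so 4 ramp runs are needed. That means 3 intermediate landings.
Ramp run (horizontal) at 1:14: 1431 × 14 = 20034 mm.
3 intermediate landings contribute 3 × 1500 = 4500 mm.
Developed length = 20034 + 4500 = 24534 mm.
= 24.53 m.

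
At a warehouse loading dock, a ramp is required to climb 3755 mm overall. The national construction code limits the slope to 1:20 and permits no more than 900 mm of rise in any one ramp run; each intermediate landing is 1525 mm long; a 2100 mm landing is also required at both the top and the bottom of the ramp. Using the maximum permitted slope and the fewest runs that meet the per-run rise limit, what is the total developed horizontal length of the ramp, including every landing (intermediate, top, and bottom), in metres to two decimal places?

85.40 m

At most 900 each: 3755/900 = 4.17, giving 5 ramp runs. That means 4 intermediate landings.
Ramp run (horizontal) at 1:20: 3755 × 20 = 75100 mm.
Intermediate landings: 4 × 1525 = 6100 mm.
Top and bottom landings: 2 × 2100 = 4200 mm.
Total = 75100 + 6100 + 4200 = 85400 mm.
= 85.40 m.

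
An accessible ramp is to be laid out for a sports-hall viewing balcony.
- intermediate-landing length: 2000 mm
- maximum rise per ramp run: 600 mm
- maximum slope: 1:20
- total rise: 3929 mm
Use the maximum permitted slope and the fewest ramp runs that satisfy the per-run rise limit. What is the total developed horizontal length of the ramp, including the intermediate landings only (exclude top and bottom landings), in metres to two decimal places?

90.58 m

At most 600 each: 3929/600 = 6.55, giving 7 ramp runs. That means 6 intermediate landings.
Ramp run (horizontal) at 1:20: 3929 × 20 = 78580 mm.
Intermediate landings: 6 × 2000 = 12000 mm.
Total developed length = 78580 + 12000 = 90580 mm.
= 90.58 m.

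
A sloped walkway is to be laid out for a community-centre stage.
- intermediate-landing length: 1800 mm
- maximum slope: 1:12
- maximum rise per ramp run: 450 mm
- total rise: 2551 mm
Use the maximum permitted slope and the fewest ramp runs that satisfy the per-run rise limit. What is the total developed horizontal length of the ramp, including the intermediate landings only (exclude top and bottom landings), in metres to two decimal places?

39.61 m

At most 450 each: 2551/450 = 5.67, giving 6 ramp runs. That means 5 intermediate landings.
Horizontal run for 2551 mm of rise at 1:12 is 2551 × 12 = 30612 mm.
5 intermediate landings contribute 5 × 1800 = 9000 mm.
Total developed length = 30612 + 9000 = 39612 mm.
= 39.61 m.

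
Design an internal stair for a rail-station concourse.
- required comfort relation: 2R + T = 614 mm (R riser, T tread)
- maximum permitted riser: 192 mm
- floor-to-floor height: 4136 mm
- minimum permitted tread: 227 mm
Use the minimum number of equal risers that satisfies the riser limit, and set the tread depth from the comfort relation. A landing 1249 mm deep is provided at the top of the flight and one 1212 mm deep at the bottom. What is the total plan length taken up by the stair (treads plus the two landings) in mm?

7459 mm

4136 / 192 = 21.54, so 22 risers are needed.
Riser R = 4136 / 22 = 188 mm, within the 192 mm limit.
Tread T = 614 − 2 × 188 = 238 mm (≥ 227 mm).
22 risers give 21 treads; going = 21 × 238 = 4998 mm.
Enclosure = 4998 + 1249 + 1212 = 7459 mm.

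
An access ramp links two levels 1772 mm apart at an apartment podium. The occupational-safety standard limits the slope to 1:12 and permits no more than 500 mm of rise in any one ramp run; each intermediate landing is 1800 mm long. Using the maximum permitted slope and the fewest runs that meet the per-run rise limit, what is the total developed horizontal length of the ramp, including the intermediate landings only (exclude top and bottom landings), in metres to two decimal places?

26.66 m

At most 500 each: 1772/500 = 3.54, giving 4 ramp runs. That means 3 intermediate landings.
Horizontal run for 1772 mm of rise at 1:12 is 1772 × 12 = 21264 mm.
3 intermediate landings contribute 3 × 1800 = 5400 mm.
Developed length = 21264 + 5400 = 26664 mm.
= 26.66 m.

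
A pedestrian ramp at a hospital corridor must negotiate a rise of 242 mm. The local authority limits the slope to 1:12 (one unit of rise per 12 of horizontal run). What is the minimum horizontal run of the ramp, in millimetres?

2904 mm

At 1:12 the run is 12 × 242 = 2904 mm.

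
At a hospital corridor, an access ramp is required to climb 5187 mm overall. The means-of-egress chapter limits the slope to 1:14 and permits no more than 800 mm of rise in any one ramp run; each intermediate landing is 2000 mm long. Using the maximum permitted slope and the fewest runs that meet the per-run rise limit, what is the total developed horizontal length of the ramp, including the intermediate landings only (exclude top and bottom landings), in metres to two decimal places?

⌈5187/800⌉ = 7 ramp runs. That means 6 intermediate landings.
Ramp run (horizontal) at 1:14: 5187 × 14 = 72618 mm.
Intermediate landings: 6 × 2000 = 12000 mm.
Developed length = 72618 + 12000 = 84618 mm.
= 84.62 m.

84.62 m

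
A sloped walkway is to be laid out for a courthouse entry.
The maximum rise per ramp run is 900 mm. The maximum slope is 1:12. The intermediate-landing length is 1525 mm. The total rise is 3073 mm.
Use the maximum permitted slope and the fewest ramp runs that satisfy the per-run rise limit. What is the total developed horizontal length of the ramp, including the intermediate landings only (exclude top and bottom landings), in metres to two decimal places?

3073 / 900 = 3.414 → round up to 4 ramp runs. That means 3 intermediate landings.
Ramp run (horizontal) at 1:12: 3073 × 12 = 36876 mm.
Intermediate landings: 3 × 1525 = 4575 mm.
Total developed length = 36876 + 4575 = 41451 mm.
= 41.45 m.

41.45 m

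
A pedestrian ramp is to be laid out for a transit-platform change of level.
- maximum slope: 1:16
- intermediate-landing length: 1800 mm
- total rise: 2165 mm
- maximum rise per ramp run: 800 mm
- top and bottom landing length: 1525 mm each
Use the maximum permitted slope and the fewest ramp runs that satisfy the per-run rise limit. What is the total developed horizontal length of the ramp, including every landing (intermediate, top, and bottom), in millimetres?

41290 mm

At most 800 each: 2165/800 = 2.71, giving 3 ramp runs. That means 2 intermediate landings.
Horizontal run for 2165 mm of rise at 1:16 is 2165 × 16 = 34640 mm.
2 intermediate landings contribute 2 × 1800 = 3600 mm.
Top and bottom landings: 2 × 1525 = 3050 mm.
Total = 34640 + 3600 + 3050 = 41290 mm.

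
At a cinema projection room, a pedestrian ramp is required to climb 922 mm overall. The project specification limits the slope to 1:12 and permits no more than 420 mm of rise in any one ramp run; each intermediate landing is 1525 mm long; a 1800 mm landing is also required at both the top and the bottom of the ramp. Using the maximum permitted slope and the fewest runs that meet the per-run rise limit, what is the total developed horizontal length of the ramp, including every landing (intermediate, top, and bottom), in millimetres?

17714 mm

922 / 420 = 2.195 → round up to 3 ramp runs. That means 2 intermediate landings.
Horizontal run for 922 mm of rise at 1:12 is 922 × 12 = 11064 mm.
Intermediate landings: 2 × 1525 = 3050 mm.
Top and bottom landings: 2 × 1800 = 3600 mm.
Total = 11064 + 3050 + 3600 = 17714 mm.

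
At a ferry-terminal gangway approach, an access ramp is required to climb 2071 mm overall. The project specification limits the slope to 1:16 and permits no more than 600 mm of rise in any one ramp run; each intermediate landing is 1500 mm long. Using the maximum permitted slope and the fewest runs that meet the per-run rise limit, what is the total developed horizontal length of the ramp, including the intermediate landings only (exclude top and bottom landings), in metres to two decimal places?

37.64 m

⌈2071/600⌉ = 4 ramp runs. That means 3 intermediate landings.
Horizontal run for 2071 mm of rise at 1:16 is 2071 × 16 = 33136 mm.
Intermediate landings: 3 × 1500 = 4500 mm.
Total developed length = 33136 + 4500 = 37636 mm.
= 37.64 m.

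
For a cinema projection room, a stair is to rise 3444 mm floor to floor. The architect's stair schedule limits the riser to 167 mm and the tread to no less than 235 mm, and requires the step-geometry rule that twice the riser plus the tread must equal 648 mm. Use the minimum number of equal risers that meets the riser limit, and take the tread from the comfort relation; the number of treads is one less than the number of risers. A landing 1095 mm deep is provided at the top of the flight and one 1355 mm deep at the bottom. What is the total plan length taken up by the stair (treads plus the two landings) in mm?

8850 mm

3444 / 167 = 20.623 → round up to 21 risers.
Riser R = 3444 / 21 = 164 mm, within the 167 mm limit.
Tread T = 648 − 2 × 164 = 320 mm (≥ 235 mm).
Treads = 21 − 1 = 20; going = 20 × 320 = 6400 mm.
Enclosure = 6400 + 1095 + 1355 = 8850 mm.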